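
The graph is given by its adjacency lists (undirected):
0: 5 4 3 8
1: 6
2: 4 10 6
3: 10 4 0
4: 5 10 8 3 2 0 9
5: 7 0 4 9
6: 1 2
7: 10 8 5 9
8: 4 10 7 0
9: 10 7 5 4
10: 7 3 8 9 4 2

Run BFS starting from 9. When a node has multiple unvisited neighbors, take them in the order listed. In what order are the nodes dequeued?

Visit 9; enqueue 10, 7, 5, 4 → queue [10, 7, 5, 4]
Visit 10; enqueue 3, 8, 2 → queue [7, 5, 4, 3, 8, 2]
Visit 7 → queue [5, 4, 3, 8, 2]
Visit 5; enqueue 0 → queue [4, 3, 8, 2, 0]
Visit 4 → queue [3, 8, 2, 0]
Visit 3 → queue [8, 2, 0]
Visit 8 → queue [2, 0]
Visit 2; enqueue 6 → queue [0, 6]
Visit 0 → queue [6]
Visit 6; enqueue 1 → queue [1]
Visit 1 → queue []

9 -> 10 -> 7 -> 5 -> 4 -> 3 -> 8 -> 2 -> 0 -> 6 -> 1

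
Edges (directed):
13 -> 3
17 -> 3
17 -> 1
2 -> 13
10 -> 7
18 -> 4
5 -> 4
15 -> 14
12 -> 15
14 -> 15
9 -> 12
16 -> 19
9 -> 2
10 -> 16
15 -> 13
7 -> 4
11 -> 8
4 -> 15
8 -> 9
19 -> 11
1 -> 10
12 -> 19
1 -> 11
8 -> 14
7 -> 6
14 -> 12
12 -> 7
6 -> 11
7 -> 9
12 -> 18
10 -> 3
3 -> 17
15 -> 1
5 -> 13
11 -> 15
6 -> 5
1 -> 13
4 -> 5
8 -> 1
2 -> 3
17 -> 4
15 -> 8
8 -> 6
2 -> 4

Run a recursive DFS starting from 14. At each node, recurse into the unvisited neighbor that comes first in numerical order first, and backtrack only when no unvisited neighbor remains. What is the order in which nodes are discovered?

14 12 7 4 5 13 3 17 1 10 16 19 11 8 6 9 2 15 18

Visit 14
14 → 12
12 → 7
7 → 4
4 → 5
5 → 13
13 → 3
3 → 17
17 → 1
1 → 10
10 → 16
16 → 19
19 → 11
11 → 8
8 → 6
8 → 9
9 → 2
11 → 15
12 → 18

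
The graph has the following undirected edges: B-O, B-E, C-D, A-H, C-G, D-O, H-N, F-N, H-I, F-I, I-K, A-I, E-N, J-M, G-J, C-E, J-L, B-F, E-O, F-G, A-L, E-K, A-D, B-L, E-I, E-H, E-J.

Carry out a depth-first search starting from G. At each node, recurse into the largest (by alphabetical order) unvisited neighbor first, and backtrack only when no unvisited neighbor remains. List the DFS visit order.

G, J, M, L, B, O, E, N, H, I, K, F, A, D, C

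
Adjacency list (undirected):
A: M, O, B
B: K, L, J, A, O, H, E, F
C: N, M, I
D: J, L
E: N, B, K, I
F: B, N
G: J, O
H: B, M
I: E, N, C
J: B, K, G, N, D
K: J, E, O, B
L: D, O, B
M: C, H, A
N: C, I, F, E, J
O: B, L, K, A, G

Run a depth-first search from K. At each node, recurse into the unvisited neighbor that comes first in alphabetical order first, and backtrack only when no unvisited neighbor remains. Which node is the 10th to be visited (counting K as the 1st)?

J

Visit K
K → B
B → A
A → M
M → C
C → I
I → E
E → N
N → F
N → J
J → D
D → L
L → O
O → G
M → H

Visit order: K, B, A, M, C, I, E, N, F, J, D, L, O, G, H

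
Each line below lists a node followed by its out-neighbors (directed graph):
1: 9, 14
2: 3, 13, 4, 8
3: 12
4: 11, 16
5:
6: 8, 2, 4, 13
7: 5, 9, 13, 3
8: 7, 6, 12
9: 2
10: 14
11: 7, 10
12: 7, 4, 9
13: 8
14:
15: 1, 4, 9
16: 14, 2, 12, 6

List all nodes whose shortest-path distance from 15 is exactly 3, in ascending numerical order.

3, 6, 7, 8, 10, 12, 13

Level 0: 15
Level 1: 1, 4, 9
Level 2: 2, 11, 14, 16
Level 3: 3, 6, 7, 8, 10, 12, 13
Level 4: 5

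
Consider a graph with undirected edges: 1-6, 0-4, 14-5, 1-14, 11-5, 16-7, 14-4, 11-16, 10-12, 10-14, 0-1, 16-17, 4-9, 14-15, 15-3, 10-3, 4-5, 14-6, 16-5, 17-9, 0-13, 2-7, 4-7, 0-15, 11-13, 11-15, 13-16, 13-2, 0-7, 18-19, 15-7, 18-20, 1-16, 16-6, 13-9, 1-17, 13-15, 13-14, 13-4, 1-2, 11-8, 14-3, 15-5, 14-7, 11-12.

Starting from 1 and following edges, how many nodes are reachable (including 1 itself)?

BFS from 1 visits: 1, 0, 2, 6, 14, 16, 17, 4, 7, 13, 15, 3, 5, 10, 11, 9, 12, 8
Reachable nodes: 18 of 21 total.

18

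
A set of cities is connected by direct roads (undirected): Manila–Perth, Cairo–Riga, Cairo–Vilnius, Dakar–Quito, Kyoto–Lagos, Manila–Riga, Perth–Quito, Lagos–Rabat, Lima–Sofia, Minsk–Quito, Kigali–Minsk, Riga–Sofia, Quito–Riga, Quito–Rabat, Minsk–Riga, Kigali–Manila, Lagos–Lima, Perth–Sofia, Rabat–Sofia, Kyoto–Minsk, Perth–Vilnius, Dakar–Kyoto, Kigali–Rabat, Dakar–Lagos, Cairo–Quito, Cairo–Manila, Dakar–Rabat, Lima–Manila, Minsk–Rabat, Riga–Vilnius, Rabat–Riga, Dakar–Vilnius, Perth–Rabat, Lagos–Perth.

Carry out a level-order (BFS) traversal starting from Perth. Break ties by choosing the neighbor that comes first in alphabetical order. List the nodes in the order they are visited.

Perth, Lagos, Manila, Quito, Rabat, Sofia, Vilnius, Dakar, Kyoto, Lima, Cairo, Kigali, Riga, Minsk

Visit Perth; enqueue Lagos, Manila, Quito, Rabat, Sofia, Vilnius → queue [Lagos, Manila, Quito, Rabat, Sofia, Vilnius]
Visit Lagos; enqueue Dakar, Kyoto, Lima → queue [Manila, Quito, Rabat, Sofia, Vilnius, Dakar, Kyoto, Lima]
Visit Manila; enqueue Cairo, Kigali, Riga → queue [Quito, Rabat, Sofia, Vilnius, Dakar, Kyoto, Lima, Cairo, Kigali, Riga]
Visit Quito; enqueue Minsk → queue [Rabat, Sofia, Vilnius, Dakar, Kyoto, Lima, Cairo, Kigali, Riga, Minsk]
Visit Rabat → queue [Sofia, Vilnius, Dakar, Kyoto, Lima, Cairo, Kigali, Riga, Minsk]
Visit Sofia → queue [Vilnius, Dakar, Kyoto, Lima, Cairo, Kigali, Riga, Minsk]
Visit Vilnius → queue [Dakar, Kyoto, Lima, Cairo, Kigali, Riga, Minsk]
Visit Dakar → queue [Kyoto, Lima, Cairo, Kigali, Riga, Minsk]
Visit Kyoto → queue [Lima, Cairo, Kigali, Riga, Minsk]
Visit Lima → queue [Cairo, Kigali, Riga, Minsk]
Visit Cairo → queue [Kigali, Riga, Minsk]
Visit Kigali → queue [Riga, Minsk]
Visit Riga → queue [Minsk]
Visit Minsk → queue []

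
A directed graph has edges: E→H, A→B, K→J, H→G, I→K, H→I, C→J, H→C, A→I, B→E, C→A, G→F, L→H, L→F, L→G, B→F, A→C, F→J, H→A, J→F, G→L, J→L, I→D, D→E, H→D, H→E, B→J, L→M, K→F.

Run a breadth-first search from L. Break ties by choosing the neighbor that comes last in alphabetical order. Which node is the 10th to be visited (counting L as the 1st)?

A

Visit L; enqueue M, H, G, F → queue [M, H, G, F]
Visit M → queue [H, G, F]
Visit H; enqueue I, E, D, C, A → queue [G, F, I, E, D, C, A]
Visit G → queue [F, I, E, D, C, A]
Visit F; enqueue J → queue [I, E, D, C, A, J]
Visit I; enqueue K → queue [E, D, C, A, J, K]
Visit E → queue [D, C, A, J, K]
Visit D → queue [C, A, J, K]
Visit C → queue [A, J, K]
Visit A; enqueue B → queue [J, K, B]
Visit J → queue [K, B]
Visit K → queue [B]
Visit B → queue []

Visit order: L, M, H, G, F, I, E, D, C, A, J, K, B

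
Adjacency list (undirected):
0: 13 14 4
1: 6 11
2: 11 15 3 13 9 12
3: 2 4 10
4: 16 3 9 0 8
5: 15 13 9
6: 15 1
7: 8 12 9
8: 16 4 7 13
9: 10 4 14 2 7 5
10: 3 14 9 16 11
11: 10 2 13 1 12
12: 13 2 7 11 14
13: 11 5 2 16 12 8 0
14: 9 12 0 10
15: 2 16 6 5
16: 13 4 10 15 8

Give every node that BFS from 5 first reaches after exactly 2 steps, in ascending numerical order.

0, 2, 4, 6, 7, 8, 10, 11, 12, 14, 16

Level 0: 5
Level 1: 9, 13, 15
Level 2: 0, 2, 4, 6, 7, 8, 10, 11, 12, 14, 16
Level 3: 1, 3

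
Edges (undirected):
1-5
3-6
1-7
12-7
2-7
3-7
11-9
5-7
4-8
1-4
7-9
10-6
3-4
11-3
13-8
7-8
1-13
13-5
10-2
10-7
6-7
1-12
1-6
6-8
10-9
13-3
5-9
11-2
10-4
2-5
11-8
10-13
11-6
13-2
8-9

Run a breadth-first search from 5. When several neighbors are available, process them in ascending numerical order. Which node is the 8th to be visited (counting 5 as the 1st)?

6

Visit 5; enqueue 1, 2, 7, 9, 13 → queue [1, 2, 7, 9, 13]
Visit 1; enqueue 4, 6, 12 → queue [2, 7, 9, 13, 4, 6, 12]
Visit 2; enqueue 10, 11 → queue [7, 9, 13, 4, 6, 12, 10, 11]
Visit 7; enqueue 3, 8 → queue [9, 13, 4, 6, 12, 10, 11, 3, 8]
Visit 9 → queue [13, 4, 6, 12, 10, 11, 3, 8]
Visit 13 → queue [4, 6, 12, 10, 11, 3, 8]
Visit 4 → queue [6, 12, 10, 11, 3, 8]
Visit 6 → queue [12, 10, 11, 3, 8]
Visit 12 → queue [10, 11, 3, 8]
Visit 10 → queue [11, 3, 8]
Visit 11 → queue [3, 8]
Visit 3 → queue [8]
Visit 8 → queue []

Visit order: 5, 1, 2, 7, 9, 13, 4, 6, 12, 10, 11, 3, 8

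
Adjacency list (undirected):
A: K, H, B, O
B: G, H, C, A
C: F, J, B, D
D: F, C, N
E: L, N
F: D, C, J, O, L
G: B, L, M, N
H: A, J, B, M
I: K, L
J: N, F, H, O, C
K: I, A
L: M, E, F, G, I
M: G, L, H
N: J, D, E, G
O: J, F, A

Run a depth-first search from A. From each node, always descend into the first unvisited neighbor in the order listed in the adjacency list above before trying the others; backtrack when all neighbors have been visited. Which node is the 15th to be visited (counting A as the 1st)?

Visit A
A → K
K → I
I → L
L → M
M → G
G → B
B → H
H → J
J → N
N → D
D → F
F → C
F → O
N → E

Visit order: A, K, I, L, M, G, B, H, J, N, D, F, C, O, E

E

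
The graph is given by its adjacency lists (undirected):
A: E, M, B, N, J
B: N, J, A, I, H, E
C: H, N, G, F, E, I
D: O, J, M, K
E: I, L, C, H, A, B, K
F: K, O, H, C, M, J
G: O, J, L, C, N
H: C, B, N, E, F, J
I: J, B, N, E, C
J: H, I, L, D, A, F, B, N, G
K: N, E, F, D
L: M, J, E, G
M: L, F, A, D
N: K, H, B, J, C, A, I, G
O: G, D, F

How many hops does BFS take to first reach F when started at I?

2

Level 0: I
Level 1: B, C, E, J, N
Level 2: A, D, F, G, H, K, L
Level 3: M, O
F first appears at level 2.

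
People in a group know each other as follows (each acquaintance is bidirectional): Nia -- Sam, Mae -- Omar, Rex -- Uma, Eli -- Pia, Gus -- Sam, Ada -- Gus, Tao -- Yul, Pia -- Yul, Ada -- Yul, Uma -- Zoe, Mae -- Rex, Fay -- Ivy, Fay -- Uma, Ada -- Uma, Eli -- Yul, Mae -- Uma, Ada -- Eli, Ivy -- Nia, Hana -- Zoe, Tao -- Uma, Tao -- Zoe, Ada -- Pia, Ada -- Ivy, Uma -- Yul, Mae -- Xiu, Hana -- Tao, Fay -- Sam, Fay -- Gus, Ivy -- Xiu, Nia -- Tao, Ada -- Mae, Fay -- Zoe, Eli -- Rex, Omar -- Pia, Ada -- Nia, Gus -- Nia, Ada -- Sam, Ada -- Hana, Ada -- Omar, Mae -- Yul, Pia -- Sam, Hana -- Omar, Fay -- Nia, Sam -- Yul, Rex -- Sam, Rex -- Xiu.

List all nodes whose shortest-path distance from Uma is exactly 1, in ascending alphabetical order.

Ada, Fay, Mae, Rex, Tao, Yul, Zoe

Level 0: Uma
Level 1: Ada, Fay, Mae, Rex, Tao, Yul, Zoe
Level 2: Eli, Gus, Hana, Ivy, Nia, Omar, Pia, Sam, Xiu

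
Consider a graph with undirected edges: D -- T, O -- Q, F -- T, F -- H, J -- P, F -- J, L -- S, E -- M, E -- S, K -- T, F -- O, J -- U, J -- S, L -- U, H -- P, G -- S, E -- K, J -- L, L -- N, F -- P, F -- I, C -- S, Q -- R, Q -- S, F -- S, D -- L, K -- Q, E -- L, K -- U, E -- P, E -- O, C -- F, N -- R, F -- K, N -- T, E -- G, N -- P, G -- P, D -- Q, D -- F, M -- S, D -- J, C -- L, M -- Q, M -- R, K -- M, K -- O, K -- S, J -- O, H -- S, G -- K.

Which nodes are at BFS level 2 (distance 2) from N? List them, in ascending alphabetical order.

C, D, E, F, G, H, J, K, M, Q, S, U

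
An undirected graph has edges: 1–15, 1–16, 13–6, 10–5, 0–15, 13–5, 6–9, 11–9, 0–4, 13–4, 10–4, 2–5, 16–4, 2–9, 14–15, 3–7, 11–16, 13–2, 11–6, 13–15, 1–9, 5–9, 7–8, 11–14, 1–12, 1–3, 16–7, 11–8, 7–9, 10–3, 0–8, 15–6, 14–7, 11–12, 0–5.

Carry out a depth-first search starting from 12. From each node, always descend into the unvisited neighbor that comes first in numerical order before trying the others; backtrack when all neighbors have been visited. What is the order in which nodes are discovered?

12 → 1 → 3 → 7 → 8 → 0 → 4 → 10 → 5 → 2 → 9 → 6 → 11 → 14 → 15 → 13 → 16

Visit 12
12 → 1
1 → 3
3 → 7
7 → 8
8 → 0
0 → 4
4 → 10
10 → 5
5 → 2
2 → 9
9 → 6
6 → 11
11 → 14
14 → 15
15 → 13
11 → 16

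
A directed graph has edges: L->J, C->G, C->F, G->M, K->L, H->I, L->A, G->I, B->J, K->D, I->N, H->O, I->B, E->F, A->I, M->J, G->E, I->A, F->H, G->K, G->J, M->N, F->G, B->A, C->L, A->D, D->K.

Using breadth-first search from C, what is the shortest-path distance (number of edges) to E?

Level 0: C
Level 1: F, G, L
Level 2: A, E, H, I, J, K, M
Level 3: B, D, N, O
E first appears at level 2.

2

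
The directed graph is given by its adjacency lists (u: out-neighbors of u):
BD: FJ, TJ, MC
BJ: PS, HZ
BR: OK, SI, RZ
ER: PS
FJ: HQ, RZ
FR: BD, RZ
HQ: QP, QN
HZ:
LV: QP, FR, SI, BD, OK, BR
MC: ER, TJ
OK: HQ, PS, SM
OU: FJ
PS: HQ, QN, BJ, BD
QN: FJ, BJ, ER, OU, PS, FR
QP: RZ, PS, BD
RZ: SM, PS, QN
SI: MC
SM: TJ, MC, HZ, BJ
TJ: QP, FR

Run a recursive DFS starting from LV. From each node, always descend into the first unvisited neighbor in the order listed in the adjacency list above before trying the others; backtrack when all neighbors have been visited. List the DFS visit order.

LV QP RZ SM TJ FR BD FJ HQ QN BJ PS HZ ER OU MC SI OK BR

Visit LV
LV → QP
QP → RZ
RZ → SM
SM → TJ
TJ → FR
FR → BD
BD → FJ
FJ → HQ
HQ → QN
QN → BJ
BJ → PS
BJ → HZ
QN → ER
QN → OU
BD → MC
LV → SI
LV → OK
LV → BR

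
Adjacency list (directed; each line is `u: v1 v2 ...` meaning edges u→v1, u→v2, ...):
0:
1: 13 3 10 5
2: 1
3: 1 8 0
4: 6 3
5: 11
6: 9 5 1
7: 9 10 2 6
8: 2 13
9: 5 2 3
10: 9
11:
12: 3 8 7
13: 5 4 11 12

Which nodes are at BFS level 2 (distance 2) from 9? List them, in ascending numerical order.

0, 1, 8, 11

Level 0: 9
Level 1: 2, 3, 5
Level 2: 0, 1, 8, 11
Level 3: 10, 13
Level 4: 4, 12
Level 5: 6, 7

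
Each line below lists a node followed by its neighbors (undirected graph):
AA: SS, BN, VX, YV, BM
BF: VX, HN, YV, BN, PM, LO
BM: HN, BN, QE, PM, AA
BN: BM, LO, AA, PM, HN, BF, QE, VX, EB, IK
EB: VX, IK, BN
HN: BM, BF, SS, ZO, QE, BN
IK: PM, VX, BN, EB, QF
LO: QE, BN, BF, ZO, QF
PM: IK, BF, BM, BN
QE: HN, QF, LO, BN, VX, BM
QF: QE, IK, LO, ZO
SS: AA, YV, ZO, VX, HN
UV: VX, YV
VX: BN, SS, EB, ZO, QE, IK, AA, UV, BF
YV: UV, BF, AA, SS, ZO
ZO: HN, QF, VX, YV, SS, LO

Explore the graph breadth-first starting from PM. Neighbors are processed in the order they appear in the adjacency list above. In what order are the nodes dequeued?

PM IK BF BM BN VX EB QF HN YV LO QE AA SS ZO UV

Visit PM; enqueue IK, BF, BM, BN → queue [IK, BF, BM, BN]
Visit IK; enqueue VX, EB, QF → queue [BF, BM, BN, VX, EB, QF]
Visit BF; enqueue HN, YV, LO → queue [BM, BN, VX, EB, QF, HN, YV, LO]
Visit BM; enqueue QE, AA → queue [BN, VX, EB, QF, HN, YV, LO, QE, AA]
Visit BN → queue [VX, EB, QF, HN, YV, LO, QE, AA]
Visit VX; enqueue SS, ZO, UV → queue [EB, QF, HN, YV, LO, QE, AA, SS, ZO, UV]
Visit EB → queue [QF, HN, YV, LO, QE, AA, SS, ZO, UV]
Visit QF → queue [HN, YV, LO, QE, AA, SS, ZO, UV]
Visit HN → queue [YV, LO, QE, AA, SS, ZO, UV]
Visit YV → queue [LO, QE, AA, SS, ZO, UV]
Visit LO → queue [QE, AA, SS, ZO, UV]
Visit QE → queue [AA, SS, ZO, UV]
Visit AA → queue [SS, ZO, UV]
Visit SS → queue [ZO, UV]
Visit ZO → queue [UV]
Visit UV → queue []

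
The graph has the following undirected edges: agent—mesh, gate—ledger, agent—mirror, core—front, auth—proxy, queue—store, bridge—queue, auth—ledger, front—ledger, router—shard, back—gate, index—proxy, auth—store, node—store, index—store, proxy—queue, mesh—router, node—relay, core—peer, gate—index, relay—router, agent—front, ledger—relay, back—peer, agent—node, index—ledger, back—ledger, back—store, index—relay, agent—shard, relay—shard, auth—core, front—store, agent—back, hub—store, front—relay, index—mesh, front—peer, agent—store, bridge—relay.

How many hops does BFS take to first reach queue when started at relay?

2

Level 0: relay
Level 1: bridge, front, index, ledger, node, router, shard
Level 2: agent, auth, back, core, gate, mesh, peer, proxy, queue, store
Level 3: hub, mirror
queue first appears at level 2.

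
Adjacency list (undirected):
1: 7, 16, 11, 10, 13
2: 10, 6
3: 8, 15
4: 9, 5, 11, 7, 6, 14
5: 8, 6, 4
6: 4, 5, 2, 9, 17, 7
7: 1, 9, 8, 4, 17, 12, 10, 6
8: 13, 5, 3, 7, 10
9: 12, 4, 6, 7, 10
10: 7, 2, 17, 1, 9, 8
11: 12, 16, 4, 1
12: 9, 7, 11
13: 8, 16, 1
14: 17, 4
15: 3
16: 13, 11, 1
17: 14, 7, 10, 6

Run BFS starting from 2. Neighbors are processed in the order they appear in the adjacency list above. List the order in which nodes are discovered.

2 → 10 → 6 → 7 → 17 → 1 → 9 → 8 → 4 → 5 → 12 → 14 → 16 → 11 → 13 → 3 → 15

Visit 2; enqueue 10, 6 → queue [10, 6]
Visit 10; enqueue 7, 17, 1, 9, 8 → queue [6, 7, 17, 1, 9, 8]
Visit 6; enqueue 4, 5 → queue [7, 17, 1, 9, 8, 4, 5]
Visit 7; enqueue 12 → queue [17, 1, 9, 8, 4, 5, 12]
Visit 17; enqueue 14 → queue [1, 9, 8, 4, 5, 12, 14]
Visit 1; enqueue 16, 11, 13 → queue [9, 8, 4, 5, 12, 14, 16, 11, 13]
Visit 9 → queue [8, 4, 5, 12, 14, 16, 11, 13]
Visit 8; enqueue 3 → queue [4, 5, 12, 14, 16, 11, 13, 3]
Visit 4 → queue [5, 12, 14, 16, 11, 13, 3]
Visit 5 → queue [12, 14, 16, 11, 13, 3]
Visit 12 → queue [14, 16, 11, 13, 3]
Visit 14 → queue [16, 11, 13, 3]
Visit 16 → queue [11, 13, 3]
Visit 11 → queue [13, 3]
Visit 13 → queue [3]
Visit 3; enqueue 15 → queue [15]
Visit 15 → queue []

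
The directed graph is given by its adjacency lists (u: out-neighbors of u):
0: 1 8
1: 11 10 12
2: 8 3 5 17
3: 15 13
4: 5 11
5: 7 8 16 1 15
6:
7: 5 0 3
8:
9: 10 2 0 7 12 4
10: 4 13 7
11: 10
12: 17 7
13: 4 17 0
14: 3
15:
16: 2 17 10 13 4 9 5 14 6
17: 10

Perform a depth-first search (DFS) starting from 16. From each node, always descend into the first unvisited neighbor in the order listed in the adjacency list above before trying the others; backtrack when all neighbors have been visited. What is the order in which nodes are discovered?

16 → 2 → 8 → 3 → 15 → 13 → 4 → 5 → 7 → 0 → 1 → 11 → 10 → 12 → 17 → 9 → 14 → 6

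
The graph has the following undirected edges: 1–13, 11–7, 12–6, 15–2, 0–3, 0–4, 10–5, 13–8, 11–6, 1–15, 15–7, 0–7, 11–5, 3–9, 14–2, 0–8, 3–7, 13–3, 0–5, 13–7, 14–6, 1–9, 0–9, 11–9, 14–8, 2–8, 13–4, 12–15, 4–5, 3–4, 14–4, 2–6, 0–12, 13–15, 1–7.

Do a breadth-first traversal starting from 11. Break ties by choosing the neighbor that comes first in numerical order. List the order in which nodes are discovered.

11, 5, 6, 7, 9, 0, 4, 10, 2, 12, 14, 1, 3, 13, 15, 8

Visit 11; enqueue 5, 6, 7, 9 → queue [5, 6, 7, 9]
Visit 5; enqueue 0, 4, 10 → queue [6, 7, 9, 0, 4, 10]
Visit 6; enqueue 2, 12, 14 → queue [7, 9, 0, 4, 10, 2, 12, 14]
Visit 7; enqueue 1, 3, 13, 15 → queue [9, 0, 4, 10, 2, 12, 14, 1, 3, 13, 15]
Visit 9 → queue [0, 4, 10, 2, 12, 14, 1, 3, 13, 15]
Visit 0; enqueue 8 → queue [4, 10, 2, 12, 14, 1, 3, 13, 15, 8]
Visit 4 → queue [10, 2, 12, 14, 1, 3, 13, 15, 8]
Visit 10 → queue [2, 12, 14, 1, 3, 13, 15, 8]
Visit 2 → queue [12, 14, 1, 3, 13, 15, 8]
Visit 12 → queue [14, 1, 3, 13, 15, 8]
Visit 14 → queue [1, 3, 13, 15, 8]
Visit 1 → queue [3, 13, 15, 8]
Visit 3 → queue [13, 15, 8]
Visit 13 → queue [15, 8]
Visit 15 → queue [8]
Visit 8 → queue []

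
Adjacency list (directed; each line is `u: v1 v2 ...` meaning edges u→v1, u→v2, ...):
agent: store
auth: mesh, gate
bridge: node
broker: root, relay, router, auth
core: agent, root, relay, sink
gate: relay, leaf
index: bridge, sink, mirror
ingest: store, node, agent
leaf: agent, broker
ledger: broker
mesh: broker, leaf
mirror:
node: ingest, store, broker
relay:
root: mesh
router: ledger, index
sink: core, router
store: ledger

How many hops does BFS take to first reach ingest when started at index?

3

Level 0: index
Level 1: bridge, mirror, sink
Level 2: core, node, router
Level 3: agent, broker, ingest, ledger, relay, root, store
Level 4: auth, mesh
Level 5: gate, leaf
ingest first appears at level 3.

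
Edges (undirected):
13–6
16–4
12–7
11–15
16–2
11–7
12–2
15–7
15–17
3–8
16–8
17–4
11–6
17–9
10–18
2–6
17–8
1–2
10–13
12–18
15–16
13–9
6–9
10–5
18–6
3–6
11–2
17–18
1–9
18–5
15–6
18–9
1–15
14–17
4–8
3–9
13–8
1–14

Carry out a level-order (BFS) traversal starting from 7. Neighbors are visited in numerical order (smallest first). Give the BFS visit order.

Visit 7; enqueue 11, 12, 15 → queue [11, 12, 15]
Visit 11; enqueue 2, 6 → queue [12, 15, 2, 6]
Visit 12; enqueue 18 → queue [15, 2, 6, 18]
Visit 15; enqueue 1, 16, 17 → queue [2, 6, 18, 1, 16, 17]
Visit 2 → queue [6, 18, 1, 16, 17]
Visit 6; enqueue 3, 9, 13 → queue [18, 1, 16, 17, 3, 9, 13]
Visit 18; enqueue 5, 10 → queue [1, 16, 17, 3, 9, 13, 5, 10]
Visit 1; enqueue 14 → queue [16, 17, 3, 9, 13, 5, 10, 14]
Visit 16; enqueue 4, 8 → queue [17, 3, 9, 13, 5, 10, 14, 4, 8]
Visit 17 → queue [3, 9, 13, 5, 10, 14, 4, 8]
Visit 3 → queue [9, 13, 5, 10, 14, 4, 8]
Visit 9 → queue [13, 5, 10, 14, 4, 8]
Visit 13 → queue [5, 10, 14, 4, 8]
Visit 5 → queue [10, 14, 4, 8]
Visit 10 → queue [14, 4, 8]
Visit 14 → queue [4, 8]
Visit 4 → queue [8]
Visit 8 → queue []

7 -> 11 -> 12 -> 15 -> 2 -> 6 -> 18 -> 1 -> 16 -> 17 -> 3 -> 9 -> 13 -> 5 -> 10 -> 14 -> 4 -> 8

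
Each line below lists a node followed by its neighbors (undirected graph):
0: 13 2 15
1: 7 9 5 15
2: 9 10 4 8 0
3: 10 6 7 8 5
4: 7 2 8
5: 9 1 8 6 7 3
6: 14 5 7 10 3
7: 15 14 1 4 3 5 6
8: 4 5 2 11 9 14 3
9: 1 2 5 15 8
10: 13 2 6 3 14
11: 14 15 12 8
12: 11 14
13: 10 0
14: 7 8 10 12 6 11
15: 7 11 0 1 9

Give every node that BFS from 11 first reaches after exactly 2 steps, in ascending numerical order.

Level 0: 11
Level 1: 8, 12, 14, 15
Level 2: 0, 1, 2, 3, 4, 5, 6, 7, 9, 10
Level 3: 13

0, 1, 2, 3, 4, 5, 6, 7, 9, 10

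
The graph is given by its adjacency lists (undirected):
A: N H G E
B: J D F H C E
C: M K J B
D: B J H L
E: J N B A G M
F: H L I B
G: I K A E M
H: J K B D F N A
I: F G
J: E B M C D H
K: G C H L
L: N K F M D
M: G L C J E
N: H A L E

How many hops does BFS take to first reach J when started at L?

Level 0: L
Level 1: D, F, K, M, N
Level 2: A, B, C, E, G, H, I, J
J first appears at level 2.

2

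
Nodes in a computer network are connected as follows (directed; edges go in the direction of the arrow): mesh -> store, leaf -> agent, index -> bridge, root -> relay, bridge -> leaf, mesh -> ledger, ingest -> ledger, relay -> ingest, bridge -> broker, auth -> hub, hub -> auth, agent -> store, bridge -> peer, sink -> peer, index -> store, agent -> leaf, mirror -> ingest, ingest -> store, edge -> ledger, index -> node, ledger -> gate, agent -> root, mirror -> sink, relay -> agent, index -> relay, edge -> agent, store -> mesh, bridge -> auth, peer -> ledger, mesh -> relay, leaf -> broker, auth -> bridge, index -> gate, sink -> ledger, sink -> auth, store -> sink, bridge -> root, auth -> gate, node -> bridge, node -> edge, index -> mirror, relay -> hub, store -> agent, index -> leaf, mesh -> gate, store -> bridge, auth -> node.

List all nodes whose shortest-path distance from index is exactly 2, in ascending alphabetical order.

Level 0: index
Level 1: bridge, gate, leaf, mirror, node, relay, store
Level 2: agent, auth, broker, edge, hub, ingest, mesh, peer, root, sink
Level 3: ledger

agent, auth, broker, edge, hub, ingest, mesh, peer, root, sink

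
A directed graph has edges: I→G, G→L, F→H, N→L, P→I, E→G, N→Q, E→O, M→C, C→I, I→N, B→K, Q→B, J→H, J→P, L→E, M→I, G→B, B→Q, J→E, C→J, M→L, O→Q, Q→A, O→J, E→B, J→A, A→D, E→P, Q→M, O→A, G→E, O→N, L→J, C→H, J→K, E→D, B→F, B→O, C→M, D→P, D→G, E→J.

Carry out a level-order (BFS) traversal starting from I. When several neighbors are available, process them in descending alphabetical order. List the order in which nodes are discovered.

I, N, G, Q, L, E, B, M, A, J, P, O, D, K, F, C, H

Visit I; enqueue N, G → queue [N, G]
Visit N; enqueue Q, L → queue [G, Q, L]
Visit G; enqueue E, B → queue [Q, L, E, B]
Visit Q; enqueue M, A → queue [L, E, B, M, A]
Visit L; enqueue J → queue [E, B, M, A, J]
Visit E; enqueue P, O, D → queue [B, M, A, J, P, O, D]
Visit B; enqueue K, F → queue [M, A, J, P, O, D, K, F]
Visit M; enqueue C → queue [A, J, P, O, D, K, F, C]
Visit A → queue [J, P, O, D, K, F, C]
Visit J; enqueue H → queue [P, O, D, K, F, C, H]
Visit P → queue [O, D, K, F, C, H]
Visit O → queue [D, K, F, C, H]
Visit D → queue [K, F, C, H]
Visit K → queue [F, C, H]
Visit F → queue [C, H]
Visit C → queue [H]
Visit H → queue []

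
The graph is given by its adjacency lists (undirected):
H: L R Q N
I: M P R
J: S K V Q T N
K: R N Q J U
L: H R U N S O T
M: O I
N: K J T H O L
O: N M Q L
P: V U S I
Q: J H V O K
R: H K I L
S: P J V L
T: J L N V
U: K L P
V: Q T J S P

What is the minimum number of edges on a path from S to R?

2

Level 0: S
Level 1: J, L, P, V
Level 2: H, I, K, N, O, Q, R, T, U
Level 3: M
R first appears at level 2.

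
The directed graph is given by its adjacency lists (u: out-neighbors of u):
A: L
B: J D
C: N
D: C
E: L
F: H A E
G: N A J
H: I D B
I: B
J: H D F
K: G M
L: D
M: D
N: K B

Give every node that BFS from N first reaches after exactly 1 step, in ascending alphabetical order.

Level 0: N
Level 1: B, K
Level 2: D, G, J, M
Level 3: A, C, F, H
Level 4: E, I, L

B, K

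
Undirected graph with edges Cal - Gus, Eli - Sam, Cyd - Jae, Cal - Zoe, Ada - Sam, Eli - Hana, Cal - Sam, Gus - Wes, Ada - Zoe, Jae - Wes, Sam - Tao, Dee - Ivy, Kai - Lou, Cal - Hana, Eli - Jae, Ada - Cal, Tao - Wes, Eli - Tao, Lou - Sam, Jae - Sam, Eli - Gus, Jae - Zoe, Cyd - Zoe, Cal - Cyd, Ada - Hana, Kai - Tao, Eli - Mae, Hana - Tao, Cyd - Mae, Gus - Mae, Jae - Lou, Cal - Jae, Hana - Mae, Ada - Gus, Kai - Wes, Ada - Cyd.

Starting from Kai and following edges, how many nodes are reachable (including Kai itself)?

BFS from Kai visits: Kai, Wes, Tao, Lou, Jae, Gus, Sam, Hana, Eli, Zoe, Cyd, Cal, Mae, Ada
Reachable nodes: 14 of 16 total.

14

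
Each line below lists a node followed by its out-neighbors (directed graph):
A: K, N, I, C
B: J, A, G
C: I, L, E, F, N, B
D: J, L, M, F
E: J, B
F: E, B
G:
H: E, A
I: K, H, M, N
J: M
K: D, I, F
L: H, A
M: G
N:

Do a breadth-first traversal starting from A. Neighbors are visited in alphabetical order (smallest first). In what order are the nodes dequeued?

Visit A; enqueue C, I, K, N → queue [C, I, K, N]
Visit C; enqueue B, E, F, L → queue [I, K, N, B, E, F, L]
Visit I; enqueue H, M → queue [K, N, B, E, F, L, H, M]
Visit K; enqueue D → queue [N, B, E, F, L, H, M, D]
Visit N → queue [B, E, F, L, H, M, D]
Visit B; enqueue G, J → queue [E, F, L, H, M, D, G, J]
Visit E → queue [F, L, H, M, D, G, J]
Visit F → queue [L, H, M, D, G, J]
Visit L → queue [H, M, D, G, J]
Visit H → queue [M, D, G, J]
Visit M → queue [D, G, J]
Visit D → queue [G, J]
Visit G → queue [J]
Visit J → queue []

A, C, I, K, N, B, E, F, L, H, M, D, G, J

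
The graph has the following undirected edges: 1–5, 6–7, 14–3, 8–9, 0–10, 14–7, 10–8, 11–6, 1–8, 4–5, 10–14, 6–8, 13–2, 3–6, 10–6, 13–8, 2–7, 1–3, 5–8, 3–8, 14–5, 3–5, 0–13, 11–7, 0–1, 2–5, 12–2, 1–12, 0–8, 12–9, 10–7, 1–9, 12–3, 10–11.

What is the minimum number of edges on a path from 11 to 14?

Level 0: 11
Level 1: 6, 7, 10
Level 2: 0, 2, 3, 8, 14
Level 3: 1, 5, 9, 12, 13
Level 4: 4
14 first appears at level 2.

2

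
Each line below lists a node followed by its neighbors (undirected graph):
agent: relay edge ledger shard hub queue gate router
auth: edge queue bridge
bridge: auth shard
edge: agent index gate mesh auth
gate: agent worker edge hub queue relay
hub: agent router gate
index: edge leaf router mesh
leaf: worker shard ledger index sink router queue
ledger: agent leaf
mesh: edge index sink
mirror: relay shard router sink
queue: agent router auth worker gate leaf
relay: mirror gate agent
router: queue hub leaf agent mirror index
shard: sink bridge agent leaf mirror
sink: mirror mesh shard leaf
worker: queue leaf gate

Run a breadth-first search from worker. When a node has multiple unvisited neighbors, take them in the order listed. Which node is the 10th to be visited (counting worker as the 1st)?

index

Visit worker; enqueue queue, leaf, gate → queue [queue, leaf, gate]
Visit queue; enqueue agent, router, auth → queue [leaf, gate, agent, router, auth]
Visit leaf; enqueue shard, ledger, index, sink → queue [gate, agent, router, auth, shard, ledger, index, sink]
Visit gate; enqueue edge, hub, relay → queue [agent, router, auth, shard, ledger, index, sink, edge, hub, relay]
Visit agent → queue [router, auth, shard, ledger, index, sink, edge, hub, relay]
Visit router; enqueue mirror → queue [auth, shard, ledger, index, sink, edge, hub, relay, mirror]
Visit auth; enqueue bridge → queue [shard, ledger, index, sink, edge, hub, relay, mirror, bridge]
Visit shard → queue [ledger, index, sink, edge, hub, relay, mirror, bridge]
Visit ledger → queue [index, sink, edge, hub, relay, mirror, bridge]
Visit index; enqueue mesh → queue [sink, edge, hub, relay, mirror, bridge, mesh]
Visit sink → queue [edge, hub, relay, mirror, bridge, mesh]
Visit edge → queue [hub, relay, mirror, bridge, mesh]
Visit hub → queue [relay, mirror, bridge, mesh]
Visit relay → queue [mirror, bridge, mesh]
Visit mirror → queue [bridge, mesh]
Visit bridge → queue [mesh]
Visit mesh → queue []

Visit order: worker, queue, leaf, gate, agent, router, auth, shard, ledger, index, sink, edge, hub, relay, mirror, bridge, mesh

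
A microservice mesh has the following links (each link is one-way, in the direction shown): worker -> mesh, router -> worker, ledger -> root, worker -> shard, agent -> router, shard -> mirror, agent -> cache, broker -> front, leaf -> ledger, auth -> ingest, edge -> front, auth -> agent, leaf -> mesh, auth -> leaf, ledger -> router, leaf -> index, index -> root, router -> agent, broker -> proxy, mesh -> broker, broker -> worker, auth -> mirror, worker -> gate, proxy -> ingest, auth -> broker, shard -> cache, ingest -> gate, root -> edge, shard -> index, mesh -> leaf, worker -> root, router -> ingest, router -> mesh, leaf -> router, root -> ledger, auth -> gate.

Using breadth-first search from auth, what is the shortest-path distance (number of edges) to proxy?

2

Level 0: auth
Level 1: agent, broker, gate, ingest, leaf, mirror
Level 2: cache, front, index, ledger, mesh, proxy, router, worker
Level 3: root, shard
Level 4: edge
proxy first appears at level 2.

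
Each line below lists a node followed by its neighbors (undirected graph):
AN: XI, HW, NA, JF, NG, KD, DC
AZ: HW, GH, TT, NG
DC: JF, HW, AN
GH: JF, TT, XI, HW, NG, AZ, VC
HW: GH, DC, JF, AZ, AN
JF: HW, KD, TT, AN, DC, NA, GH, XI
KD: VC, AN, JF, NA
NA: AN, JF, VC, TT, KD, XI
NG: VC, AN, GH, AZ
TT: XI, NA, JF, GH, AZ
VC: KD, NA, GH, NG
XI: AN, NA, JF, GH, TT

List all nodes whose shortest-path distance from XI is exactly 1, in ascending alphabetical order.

AN, GH, JF, NA, TT

Level 0: XI
Level 1: AN, GH, JF, NA, TT
Level 2: AZ, DC, HW, KD, NG, VC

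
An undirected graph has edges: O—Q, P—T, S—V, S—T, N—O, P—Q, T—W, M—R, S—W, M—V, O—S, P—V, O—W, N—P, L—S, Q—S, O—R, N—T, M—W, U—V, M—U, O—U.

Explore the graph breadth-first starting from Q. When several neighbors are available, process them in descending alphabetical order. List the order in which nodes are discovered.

Q -> S -> P -> O -> W -> V -> T -> L -> N -> U -> R -> M

Visit Q; enqueue S, P, O → queue [S, P, O]
Visit S; enqueue W, V, T, L → queue [P, O, W, V, T, L]
Visit P; enqueue N → queue [O, W, V, T, L, N]
Visit O; enqueue U, R → queue [W, V, T, L, N, U, R]
Visit W; enqueue M → queue [V, T, L, N, U, R, M]
Visit V → queue [T, L, N, U, R, M]
Visit T → queue [L, N, U, R, M]
Visit L → queue [N, U, R, M]
Visit N → queue [U, R, M]
Visit U → queue [R, M]
Visit R → queue [M]
Visit M → queue []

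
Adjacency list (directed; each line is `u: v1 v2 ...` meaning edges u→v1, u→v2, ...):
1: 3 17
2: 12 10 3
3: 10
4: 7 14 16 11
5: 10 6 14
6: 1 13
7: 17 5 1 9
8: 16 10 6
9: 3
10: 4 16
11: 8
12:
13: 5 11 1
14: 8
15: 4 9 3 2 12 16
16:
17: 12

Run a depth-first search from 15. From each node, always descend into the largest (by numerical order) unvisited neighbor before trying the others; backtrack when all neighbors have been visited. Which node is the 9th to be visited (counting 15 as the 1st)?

8

Visit 15
15 → 16
15 → 12
15 → 9
9 → 3
3 → 10
10 → 4
4 → 14
14 → 8
8 → 6
6 → 13
13 → 11
13 → 5
13 → 1
1 → 17
4 → 7
15 → 2

Visit order: 15, 16, 12, 9, 3, 10, 4, 14, 8, 6, 13, 11, 5, 1, 17, 7, 2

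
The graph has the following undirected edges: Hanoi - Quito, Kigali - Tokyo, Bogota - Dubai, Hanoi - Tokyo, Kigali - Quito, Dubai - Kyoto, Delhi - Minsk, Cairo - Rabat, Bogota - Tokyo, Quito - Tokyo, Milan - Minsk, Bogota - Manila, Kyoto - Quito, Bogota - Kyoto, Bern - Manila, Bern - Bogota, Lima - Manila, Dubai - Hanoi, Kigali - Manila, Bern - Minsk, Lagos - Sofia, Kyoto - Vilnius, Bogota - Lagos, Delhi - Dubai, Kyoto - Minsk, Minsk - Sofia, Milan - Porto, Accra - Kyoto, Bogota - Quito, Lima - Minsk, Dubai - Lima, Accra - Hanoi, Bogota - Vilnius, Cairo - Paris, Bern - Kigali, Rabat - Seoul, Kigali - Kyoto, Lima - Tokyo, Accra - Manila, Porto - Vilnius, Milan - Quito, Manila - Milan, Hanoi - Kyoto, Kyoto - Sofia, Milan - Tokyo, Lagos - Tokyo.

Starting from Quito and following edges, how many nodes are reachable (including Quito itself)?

18

BFS from Quito visits: Quito, Tokyo, Milan, Kyoto, Kigali, Hanoi, Bogota, Lima, Lagos, Porto, Minsk, Manila, Vilnius, Sofia, Dubai, Accra, Bern, Delhi
Reachable nodes: 18 of 22 total.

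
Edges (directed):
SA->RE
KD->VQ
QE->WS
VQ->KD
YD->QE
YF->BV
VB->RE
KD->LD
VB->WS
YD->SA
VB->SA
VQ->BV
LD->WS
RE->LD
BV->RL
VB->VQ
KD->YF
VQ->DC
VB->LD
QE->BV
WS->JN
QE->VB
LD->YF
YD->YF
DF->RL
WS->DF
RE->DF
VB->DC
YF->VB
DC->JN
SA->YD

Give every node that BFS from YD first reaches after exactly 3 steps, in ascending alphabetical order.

DC, DF, JN, LD, RL, VQ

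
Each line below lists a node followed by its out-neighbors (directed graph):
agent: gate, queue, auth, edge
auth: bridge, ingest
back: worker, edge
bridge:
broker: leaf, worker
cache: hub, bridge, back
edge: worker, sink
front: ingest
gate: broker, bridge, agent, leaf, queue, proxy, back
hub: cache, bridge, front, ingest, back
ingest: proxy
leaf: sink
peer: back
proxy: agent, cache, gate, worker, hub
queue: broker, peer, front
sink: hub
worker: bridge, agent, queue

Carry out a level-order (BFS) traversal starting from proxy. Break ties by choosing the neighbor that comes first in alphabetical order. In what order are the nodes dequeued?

proxy, agent, cache, gate, hub, worker, auth, edge, queue, back, bridge, broker, leaf, front, ingest, sink, peer

Visit proxy; enqueue agent, cache, gate, hub, worker → queue [agent, cache, gate, hub, worker]
Visit agent; enqueue auth, edge, queue → queue [cache, gate, hub, worker, auth, edge, queue]
Visit cache; enqueue back, bridge → queue [gate, hub, worker, auth, edge, queue, back, bridge]
Visit gate; enqueue broker, leaf → queue [hub, worker, auth, edge, queue, back, bridge, broker, leaf]
Visit hub; enqueue front, ingest → queue [worker, auth, edge, queue, back, bridge, broker, leaf, front, ingest]
Visit worker → queue [auth, edge, queue, back, bridge, broker, leaf, front, ingest]
Visit auth → queue [edge, queue, back, bridge, broker, leaf, front, ingest]
Visit edge; enqueue sink → queue [queue, back, bridge, broker, leaf, front, ingest, sink]
Visit queue; enqueue peer → queue [back, bridge, broker, leaf, front, ingest, sink, peer]
Visit back → queue [bridge, broker, leaf, front, ingest, sink, peer]
Visit bridge → queue [broker, leaf, front, ingest, sink, peer]
Visit broker → queue [leaf, front, ingest, sink, peer]
Visit leaf → queue [front, ingest, sink, peer]
Visit front → queue [ingest, sink, peer]
Visit ingest → queue [sink, peer]
Visit sink → queue [peer]
Visit peer → queue []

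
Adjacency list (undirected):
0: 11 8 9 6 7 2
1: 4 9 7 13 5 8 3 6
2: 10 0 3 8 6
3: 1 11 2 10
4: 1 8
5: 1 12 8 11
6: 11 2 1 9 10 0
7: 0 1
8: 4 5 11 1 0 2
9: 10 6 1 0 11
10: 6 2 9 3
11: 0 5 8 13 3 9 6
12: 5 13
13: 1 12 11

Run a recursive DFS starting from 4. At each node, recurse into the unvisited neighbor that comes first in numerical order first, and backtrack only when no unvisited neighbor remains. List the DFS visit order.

Visit 4
4 → 1
1 → 3
3 → 2
2 → 0
0 → 6
6 → 9
9 → 10
9 → 11
11 → 5
5 → 8
5 → 12
12 → 13
0 → 7

4, 1, 3, 2, 0, 6, 9, 10, 11, 5, 8, 12, 13, 7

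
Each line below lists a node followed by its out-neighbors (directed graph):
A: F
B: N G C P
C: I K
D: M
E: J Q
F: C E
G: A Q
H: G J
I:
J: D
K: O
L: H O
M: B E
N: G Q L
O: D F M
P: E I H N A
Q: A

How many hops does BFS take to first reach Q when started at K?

Level 0: K
Level 1: O
Level 2: D, F, M
Level 3: B, C, E
Level 4: G, I, J, N, P, Q
Level 5: A, H, L
Q first appears at level 4.

4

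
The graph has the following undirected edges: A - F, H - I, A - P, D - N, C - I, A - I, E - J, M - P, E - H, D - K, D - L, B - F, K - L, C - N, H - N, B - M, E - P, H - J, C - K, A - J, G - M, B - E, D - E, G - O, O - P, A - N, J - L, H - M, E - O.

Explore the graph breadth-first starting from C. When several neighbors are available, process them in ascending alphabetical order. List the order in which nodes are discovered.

C, I, K, N, A, H, D, L, F, J, P, E, M, B, O, G

Visit C; enqueue I, K, N → queue [I, K, N]
Visit I; enqueue A, H → queue [K, N, A, H]
Visit K; enqueue D, L → queue [N, A, H, D, L]
Visit N → queue [A, H, D, L]
Visit A; enqueue F, J, P → queue [H, D, L, F, J, P]
Visit H; enqueue E, M → queue [D, L, F, J, P, E, M]
Visit D → queue [L, F, J, P, E, M]
Visit L → queue [F, J, P, E, M]
Visit F; enqueue B → queue [J, P, E, M, B]
Visit J → queue [P, E, M, B]
Visit P; enqueue O → queue [E, M, B, O]
Visit E → queue [M, B, O]
Visit M; enqueue G → queue [B, O, G]
Visit B → queue [O, G]
Visit O → queue [G]
Visit G → queue []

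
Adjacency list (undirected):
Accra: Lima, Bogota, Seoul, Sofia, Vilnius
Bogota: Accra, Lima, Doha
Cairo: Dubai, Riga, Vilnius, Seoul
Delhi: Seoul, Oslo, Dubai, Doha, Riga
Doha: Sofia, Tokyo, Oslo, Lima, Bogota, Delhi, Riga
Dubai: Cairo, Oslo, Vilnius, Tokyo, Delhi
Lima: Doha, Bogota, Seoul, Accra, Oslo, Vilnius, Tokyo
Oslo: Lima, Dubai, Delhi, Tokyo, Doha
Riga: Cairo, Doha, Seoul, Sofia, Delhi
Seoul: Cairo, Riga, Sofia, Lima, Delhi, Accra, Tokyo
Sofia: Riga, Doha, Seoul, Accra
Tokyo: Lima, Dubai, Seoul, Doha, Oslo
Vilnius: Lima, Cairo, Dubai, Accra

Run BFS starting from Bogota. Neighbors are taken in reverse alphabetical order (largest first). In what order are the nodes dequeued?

Visit Bogota; enqueue Lima, Doha, Accra → queue [Lima, Doha, Accra]
Visit Lima; enqueue Vilnius, Tokyo, Seoul, Oslo → queue [Doha, Accra, Vilnius, Tokyo, Seoul, Oslo]
Visit Doha; enqueue Sofia, Riga, Delhi → queue [Accra, Vilnius, Tokyo, Seoul, Oslo, Sofia, Riga, Delhi]
Visit Accra → queue [Vilnius, Tokyo, Seoul, Oslo, Sofia, Riga, Delhi]
Visit Vilnius; enqueue Dubai, Cairo → queue [Tokyo, Seoul, Oslo, Sofia, Riga, Delhi, Dubai, Cairo]
Visit Tokyo → queue [Seoul, Oslo, Sofia, Riga, Delhi, Dubai, Cairo]
Visit Seoul → queue [Oslo, Sofia, Riga, Delhi, Dubai, Cairo]
Visit Oslo → queue [Sofia, Riga, Delhi, Dubai, Cairo]
Visit Sofia → queue [Riga, Delhi, Dubai, Cairo]
Visit Riga → queue [Delhi, Dubai, Cairo]
Visit Delhi → queue [Dubai, Cairo]
Visit Dubai → queue [Cairo]
Visit Cairo → queue []

Bogota Lima Doha Accra Vilnius Tokyo Seoul Oslo Sofia Riga Delhi Dubai Cairo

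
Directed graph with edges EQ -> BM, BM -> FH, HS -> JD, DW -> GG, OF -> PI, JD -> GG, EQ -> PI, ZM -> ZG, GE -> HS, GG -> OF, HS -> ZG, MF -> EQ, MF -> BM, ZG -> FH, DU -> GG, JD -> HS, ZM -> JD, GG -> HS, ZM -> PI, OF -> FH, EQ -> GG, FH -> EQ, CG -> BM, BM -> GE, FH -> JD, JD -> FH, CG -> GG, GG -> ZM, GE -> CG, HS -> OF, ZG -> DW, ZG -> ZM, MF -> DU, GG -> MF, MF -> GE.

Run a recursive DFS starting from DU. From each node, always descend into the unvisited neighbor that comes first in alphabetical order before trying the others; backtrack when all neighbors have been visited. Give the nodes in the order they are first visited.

DU → GG → HS → JD → FH → EQ → BM → GE → CG → PI → OF → ZG → DW → ZM → MF

Visit DU
DU → GG
GG → HS
HS → JD
JD → FH
FH → EQ
EQ → BM
BM → GE
GE → CG
EQ → PI
HS → OF
HS → ZG
ZG → DW
ZG → ZM
GG → MF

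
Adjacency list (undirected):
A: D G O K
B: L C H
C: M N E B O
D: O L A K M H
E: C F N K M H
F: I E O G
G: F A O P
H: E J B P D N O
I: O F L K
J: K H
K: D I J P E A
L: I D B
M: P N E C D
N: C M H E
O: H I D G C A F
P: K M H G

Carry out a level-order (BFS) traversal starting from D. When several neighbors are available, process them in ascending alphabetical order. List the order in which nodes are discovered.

D -> A -> H -> K -> L -> M -> O -> G -> B -> E -> J -> N -> P -> I -> C -> F

Visit D; enqueue A, H, K, L, M, O → queue [A, H, K, L, M, O]
Visit A; enqueue G → queue [H, K, L, M, O, G]
Visit H; enqueue B, E, J, N, P → queue [K, L, M, O, G, B, E, J, N, P]
Visit K; enqueue I → queue [L, M, O, G, B, E, J, N, P, I]
Visit L → queue [M, O, G, B, E, J, N, P, I]
Visit M; enqueue C → queue [O, G, B, E, J, N, P, I, C]
Visit O; enqueue F → queue [G, B, E, J, N, P, I, C, F]
Visit G → queue [B, E, J, N, P, I, C, F]
Visit B → queue [E, J, N, P, I, C, F]
Visit E → queue [J, N, P, I, C, F]
Visit J → queue [N, P, I, C, F]
Visit N → queue [P, I, C, F]
Visit P → queue [I, C, F]
Visit I → queue [C, F]
Visit C → queue [F]
Visit F → queue []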